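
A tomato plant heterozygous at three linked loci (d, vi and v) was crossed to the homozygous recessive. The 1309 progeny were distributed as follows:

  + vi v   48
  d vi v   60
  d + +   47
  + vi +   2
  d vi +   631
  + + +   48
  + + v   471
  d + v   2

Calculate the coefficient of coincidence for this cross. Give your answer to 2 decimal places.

The two most frequent reciprocal classes, d vi + and + + v, are the parental types, so the F1 was d vi + / + + v.
The two rarest classes, + vi + and d + v, are the double crossovers. Comparing them with the parentals, only the d allele has switched, so d is the middle locus and the order is v – d – vi.
v–d: (108 + 4)/1309 = 0.0856; d–vi: (95 + 4)/1309 = 0.0756.
Expected DCO frequency = 0.0856 × 0.0756 ≈ 0.00647; observed = 4/1309 ≈ 0.00306.
Coefficient of coincidence = 0.00306/0.00647 ≈ 0.47.

0.47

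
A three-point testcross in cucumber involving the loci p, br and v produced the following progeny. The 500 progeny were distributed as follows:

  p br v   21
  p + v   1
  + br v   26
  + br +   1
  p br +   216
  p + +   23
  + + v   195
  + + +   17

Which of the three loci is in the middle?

The two most frequent reciprocal classes, p br + and + + v, are the parental types, so the F1 was p br + / + + v.
The two rarest classes, + br + and p + v, are the double crossovers. Comparing them with the parentals, only the p allele has switched, so p is the middle locus and the order is br – p – v.

p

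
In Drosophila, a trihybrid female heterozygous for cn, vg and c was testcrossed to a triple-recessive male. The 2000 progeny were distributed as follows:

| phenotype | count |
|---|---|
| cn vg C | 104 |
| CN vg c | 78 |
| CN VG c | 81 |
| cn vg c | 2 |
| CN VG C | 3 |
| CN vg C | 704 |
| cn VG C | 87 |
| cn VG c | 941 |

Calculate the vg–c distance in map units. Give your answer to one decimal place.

8.5 map units

The two most frequent reciprocal classes, CN vg C and cn VG c, are the parental types, so the F1 was CN vg C / cn VG c.
The two rarest classes, CN VG C and cn vg c, are the double crossovers. Comparing them with the parentals, only the vg allele has switched, so vg is the middle locus and the order is c – vg – cn.
Crossovers in the c–vg interval produce the single-crossover classes CN vg c and cn VG C (78 + 87 = 165) plus the double crossovers (5).
RF(c–vg) = (165 + 5) / 2000 = 170/2000 = 0.0850 → 8.5 map units.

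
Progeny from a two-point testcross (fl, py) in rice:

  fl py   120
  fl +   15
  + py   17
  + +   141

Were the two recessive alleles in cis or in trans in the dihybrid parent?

The two most frequent classes are + + (141) and fl py (120); these are the parental (non-recombinant) types.
So the F1 carried + + on one chromosome and fl py on the other — the recessive alleles are on the same chromosome (cis / coupling).

cis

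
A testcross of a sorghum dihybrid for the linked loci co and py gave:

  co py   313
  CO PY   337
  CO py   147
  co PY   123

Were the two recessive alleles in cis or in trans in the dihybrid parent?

cis

The two most frequent classes are CO PY (337) and co py (313); these are the parental (non-recombinant) types.
So the F1 carried CO PY on one chromosome and co py on the other — the recessive alleles are on the same chromosome (cis / coupling).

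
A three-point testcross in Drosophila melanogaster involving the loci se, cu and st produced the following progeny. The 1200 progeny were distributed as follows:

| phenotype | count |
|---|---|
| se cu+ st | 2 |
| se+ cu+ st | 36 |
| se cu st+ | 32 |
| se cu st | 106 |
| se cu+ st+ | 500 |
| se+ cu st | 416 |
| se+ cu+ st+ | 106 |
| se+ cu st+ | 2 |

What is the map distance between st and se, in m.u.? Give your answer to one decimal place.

18.0 m.u.

The two most frequent reciprocal classes, se+ cu st and se cu+ st+, are the parental types, so the F1 was se+ cu st / se cu+ st+.
The two rarest classes, se+ cu st+ and se cu+ st, are the double crossovers. Comparing them with the parentals, only the st allele has switched, so st is the middle locus and the order is cu – st – se.
Crossovers in the st–se interval produce the single-crossover classes se cu st and se+ cu+ st+ (106 + 106 = 212) plus the double crossovers (4).
RF(st–se) = (212 + 4) / 1200 = 216/1200 = 0.1800 → 18.0 m.u.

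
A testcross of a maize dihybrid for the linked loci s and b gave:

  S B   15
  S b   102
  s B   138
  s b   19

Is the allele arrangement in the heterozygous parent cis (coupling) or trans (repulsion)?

The two most frequent classes are S b (102) and s B (138); these are the parental (non-recombinant) types.
So the F1 carried S b on one chromosome and s B on the other — the recessive alleles are on opposite chromosomes (trans / repulsion).

trans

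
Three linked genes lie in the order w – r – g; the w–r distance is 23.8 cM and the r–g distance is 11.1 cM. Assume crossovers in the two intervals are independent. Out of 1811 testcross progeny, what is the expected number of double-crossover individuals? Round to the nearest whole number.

48

Map distances give recombination frequencies of 0.238 and 0.111 for the two intervals.
With no interference, expected double-crossover frequency = 0.238 × 0.111 = 0.02642.
Expected number = 0.02642 × 1811 = 47.84 ≈ 48.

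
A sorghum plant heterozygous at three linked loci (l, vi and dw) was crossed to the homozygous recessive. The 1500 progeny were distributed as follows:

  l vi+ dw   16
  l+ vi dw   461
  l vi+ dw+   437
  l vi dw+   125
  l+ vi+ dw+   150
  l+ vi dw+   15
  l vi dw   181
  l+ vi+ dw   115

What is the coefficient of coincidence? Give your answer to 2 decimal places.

The two most frequent reciprocal classes, l+ vi dw and l vi+ dw+, are the parental types, so the F1 was l+ vi dw / l vi+ dw+.
The two rarest classes, l+ vi dw+ and l vi+ dw, are the double crossovers. Comparing them with the parentals, only the dw allele has switched, so dw is the middle locus and the order is vi – dw – l.
vi–dw: (240 + 31)/1500 = 0.1807; dw–l: (331 + 31)/1500 = 0.2413.
Expected DCO frequency = 0.1807 × 0.2413 ≈ 0.04360; observed = 31/1500 ≈ 0.02067.
Coefficient of coincidence = 0.02067/0.04360 ≈ 0.47.

0.47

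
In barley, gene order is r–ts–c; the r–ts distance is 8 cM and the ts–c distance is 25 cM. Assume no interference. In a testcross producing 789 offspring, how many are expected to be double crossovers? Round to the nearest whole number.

Map distances give recombination frequencies of 0.080 and 0.250 for the two intervals.
With no interference, expected double-crossover frequency = 0.080 × 0.250 = 0.02000.
Expected number = 0.02000 × 789 = 15.78 ≈ 16.

16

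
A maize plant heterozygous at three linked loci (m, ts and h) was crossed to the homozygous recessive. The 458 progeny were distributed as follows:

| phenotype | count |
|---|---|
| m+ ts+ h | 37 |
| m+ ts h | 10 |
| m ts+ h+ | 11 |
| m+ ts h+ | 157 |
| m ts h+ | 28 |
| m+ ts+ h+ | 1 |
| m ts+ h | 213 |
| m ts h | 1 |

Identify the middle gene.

ts

The two most frequent reciprocal classes, m+ ts h+ and m ts+ h, are the parental types, so the F1 was m+ ts h+ / m ts+ h.
The two rarest classes, m+ ts+ h+ and m ts h, are the double crossovers. Comparing them with the parentals, only the ts allele has switched, so ts is the middle locus and the order is h – ts – m.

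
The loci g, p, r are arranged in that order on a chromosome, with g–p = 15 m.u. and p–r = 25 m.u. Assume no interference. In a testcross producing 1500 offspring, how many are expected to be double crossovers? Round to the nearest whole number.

56

Map distances give recombination frequencies of 0.150 and 0.250 for the two intervals.
With no interference, expected double-crossover frequency = 0.150 × 0.250 = 0.03750.
Expected number = 0.03750 × 1500 = 56.25 ≈ 56.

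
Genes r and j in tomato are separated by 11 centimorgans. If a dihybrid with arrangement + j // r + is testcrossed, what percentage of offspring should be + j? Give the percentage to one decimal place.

A map distance of 11 centimorgans corresponds to a recombination frequency of 0.110.
The F1 is + j / r +, so + j is a parental gamete class with expected frequency (1 − r)/2 = 0.890/2 = 0.4450.
That is 0.4450 = 44.5% of the progeny.

44.5%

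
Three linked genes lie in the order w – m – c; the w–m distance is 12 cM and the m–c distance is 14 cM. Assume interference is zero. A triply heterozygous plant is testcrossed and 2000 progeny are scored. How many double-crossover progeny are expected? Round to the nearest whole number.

34

Map distances give recombination frequencies of 0.120 and 0.140 for the two intervals.
With no interference, expected double-crossover frequency = 0.120 × 0.140 = 0.01680.
Expected number = 0.01680 × 2000 = 33.60 ≈ 34.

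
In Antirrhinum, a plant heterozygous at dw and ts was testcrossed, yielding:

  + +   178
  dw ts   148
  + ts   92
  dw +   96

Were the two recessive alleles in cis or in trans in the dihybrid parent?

cis

The two most frequent classes are + + (178) and dw ts (148); these are the parental (non-recombinant) types.
So the F1 carried + + on one chromosome and dw ts on the other — the recessive alleles are on the same chromosome (cis / coupling).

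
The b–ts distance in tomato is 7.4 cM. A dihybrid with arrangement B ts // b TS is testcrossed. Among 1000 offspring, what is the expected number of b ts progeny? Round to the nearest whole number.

A map distance of 7.4 cM corresponds to a recombination frequency of 0.074.
The F1 is B ts / b TS, so b ts is a recombinant gamete class with expected frequency r/2 = 0.074/2 = 0.0370.
Expected number = 0.0370 × 1000 = 37.00 ≈ 37.

37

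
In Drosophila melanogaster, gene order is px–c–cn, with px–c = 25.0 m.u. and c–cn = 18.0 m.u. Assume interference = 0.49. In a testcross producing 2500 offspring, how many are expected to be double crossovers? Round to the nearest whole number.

Map distances give recombination frequencies of 0.250 and 0.180 for the two intervals.
With interference 0.49 (so coincidence = 0.51), expected double-crossover frequency = 0.250 × 0.180 × 0.51 = 0.02295.
Expected number = 0.02295 × 2500 = 57.37 ≈ 57.

57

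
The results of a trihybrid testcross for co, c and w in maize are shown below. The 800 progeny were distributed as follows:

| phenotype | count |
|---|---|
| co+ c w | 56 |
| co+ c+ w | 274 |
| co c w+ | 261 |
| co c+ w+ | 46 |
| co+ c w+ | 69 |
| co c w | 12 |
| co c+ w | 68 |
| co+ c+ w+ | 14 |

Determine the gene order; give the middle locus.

w

The two most frequent reciprocal classes, co+ c+ w and co c w+, are the parental types, so the F1 was co+ c+ w / co c w+.
The two rarest classes, co+ c+ w+ and co c w, are the double crossovers. Comparing them with the parentals, only the w allele has switched, so w is the middle locus and the order is co – w – c.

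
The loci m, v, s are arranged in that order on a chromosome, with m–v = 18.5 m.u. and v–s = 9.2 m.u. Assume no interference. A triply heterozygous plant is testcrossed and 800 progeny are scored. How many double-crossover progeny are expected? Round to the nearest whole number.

14

Map distances give recombination frequencies of 0.185 and 0.092 for the two intervals.
With no interference, expected double-crossover frequency = 0.185 × 0.092 = 0.01702.
Expected number = 0.01702 × 800 = 13.62 ≈ 14.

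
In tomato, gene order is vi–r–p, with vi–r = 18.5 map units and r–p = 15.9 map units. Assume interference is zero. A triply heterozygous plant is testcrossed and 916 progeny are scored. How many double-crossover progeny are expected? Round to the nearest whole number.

Map distances give recombination frequencies of 0.185 and 0.159 for the two intervals.
With no interference, expected double-crossover frequency = 0.185 × 0.159 = 0.02942.
Expected number = 0.02942 × 916 = 26.94 ≈ 27.

27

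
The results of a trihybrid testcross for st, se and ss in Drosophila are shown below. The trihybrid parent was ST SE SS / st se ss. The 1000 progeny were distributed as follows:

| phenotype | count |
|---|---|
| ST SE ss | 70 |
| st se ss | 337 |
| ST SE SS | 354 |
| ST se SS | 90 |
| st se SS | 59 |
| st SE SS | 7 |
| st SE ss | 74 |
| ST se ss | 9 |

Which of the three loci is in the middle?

st

The two rarest classes, st SE SS and ST se ss, are the double crossovers. Comparing them with the parentals, only the st allele has switched, so st is the middle locus and the order is se – st – ss.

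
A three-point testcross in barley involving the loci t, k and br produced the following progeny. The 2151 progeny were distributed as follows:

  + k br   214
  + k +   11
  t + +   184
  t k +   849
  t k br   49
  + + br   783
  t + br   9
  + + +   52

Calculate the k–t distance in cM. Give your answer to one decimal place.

19.4 cM

The two most frequent reciprocal classes, t k + and + + br, are the parental types, so the F1 was t k + / + + br.
The two rarest classes, + k + and t + br, are the double crossovers. Comparing them with the parentals, only the t allele has switched, so t is the middle locus and the order is k – t – br.
Crossovers in the k–t interval produce the single-crossover classes t + + and + k br (184 + 214 = 398) plus the double crossovers (20).
RF(k–t) = (398 + 20) / 2151 = 418/2151 = 0.1943 → 19.4 cM.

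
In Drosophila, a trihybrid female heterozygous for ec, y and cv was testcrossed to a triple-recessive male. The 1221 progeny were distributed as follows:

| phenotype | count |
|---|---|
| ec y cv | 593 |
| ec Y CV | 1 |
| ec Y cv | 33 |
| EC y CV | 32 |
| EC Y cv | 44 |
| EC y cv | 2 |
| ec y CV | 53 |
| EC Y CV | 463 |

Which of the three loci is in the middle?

The two most frequent reciprocal classes, ec y cv and EC Y CV, are the parental types, so the F1 was ec y cv / EC Y CV.
The two rarest classes, EC y cv and ec Y CV, are the double crossovers. Comparing them with the parentals, only the ec allele has switched, so ec is the middle locus and the order is cv – ec – y.

ec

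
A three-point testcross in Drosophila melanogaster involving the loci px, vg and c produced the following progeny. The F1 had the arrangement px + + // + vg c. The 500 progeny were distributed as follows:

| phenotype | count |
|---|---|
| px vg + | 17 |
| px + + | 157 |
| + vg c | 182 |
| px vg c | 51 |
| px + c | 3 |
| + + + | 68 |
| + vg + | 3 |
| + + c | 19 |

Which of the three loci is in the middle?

c

The two rarest classes, px + c and + vg +, are the double crossovers. Comparing them with the parentals, only the c allele has switched, so c is the middle locus and the order is vg – c – px.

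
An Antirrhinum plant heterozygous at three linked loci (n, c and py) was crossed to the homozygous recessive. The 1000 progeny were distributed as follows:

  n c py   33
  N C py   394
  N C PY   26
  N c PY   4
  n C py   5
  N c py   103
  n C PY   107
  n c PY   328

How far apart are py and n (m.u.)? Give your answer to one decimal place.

The two most frequent reciprocal classes, N C py and n c PY, are the parental types, so the F1 was N C py / n c PY.
The two rarest classes, n C py and N c PY, are the double crossovers. Comparing them with the parentals, only the n allele has switched, so n is the middle locus and the order is py – n – c.
Crossovers in the py–n interval produce the single-crossover classes N C PY and n c py (26 + 33 = 59) plus the double crossovers (9).
RF(py–n) = (59 + 9) / 1000 = 68/1000 = 0.0680 → 6.8 m.u.

6.8 m.u.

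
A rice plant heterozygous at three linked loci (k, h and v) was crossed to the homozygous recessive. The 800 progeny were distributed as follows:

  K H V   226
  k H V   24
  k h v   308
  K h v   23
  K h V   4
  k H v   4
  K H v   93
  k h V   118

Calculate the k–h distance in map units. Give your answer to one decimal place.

6.9 map units

The two most frequent reciprocal classes, K H V and k h v, are the parental types, so the F1 was K H V / k h v.
The two rarest classes, K h V and k H v, are the double crossovers. Comparing them with the parentals, only the h allele has switched, so h is the middle locus and the order is v – h – k.
Crossovers in the h–k interval produce the single-crossover classes k H V and K h v (24 + 23 = 47) plus the double crossovers (8).
RF(h–k) = (47 + 8) / 800 = 55/800 = 0.0688 → 6.9 map units.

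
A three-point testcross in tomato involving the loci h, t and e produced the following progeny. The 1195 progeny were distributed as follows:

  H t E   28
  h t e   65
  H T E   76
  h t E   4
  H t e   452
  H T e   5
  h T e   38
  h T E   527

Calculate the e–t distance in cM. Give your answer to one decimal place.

The two most frequent reciprocal classes, h T E and H t e, are the parental types, so the F1 was h T E / H t e.
The two rarest classes, h t E and H T e, are the double crossovers. Comparing them with the parentals, only the t allele has switched, so t is the middle locus and the order is e – t – h.
Crossovers in the e–t interval produce the single-crossover classes h T e and H t E (38 + 28 = 66) plus the double crossovers (9).
RF(e–t) = (66 + 9) / 1195 = 75/1195 = 0.0628 → 6.3 cM.

6.3 cM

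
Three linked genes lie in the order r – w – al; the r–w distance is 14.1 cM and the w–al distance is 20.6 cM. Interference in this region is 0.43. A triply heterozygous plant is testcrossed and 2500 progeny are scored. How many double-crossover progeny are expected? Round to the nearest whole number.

41

Map distances give recombination frequencies of 0.141 and 0.206 for the two intervals.
With interference 0.43 (so coincidence = 0.57), expected double-crossover frequency = 0.141 × 0.206 × 0.57 = 0.01656.
Expected number = 0.01656 × 2500 = 41.39 ≈ 41.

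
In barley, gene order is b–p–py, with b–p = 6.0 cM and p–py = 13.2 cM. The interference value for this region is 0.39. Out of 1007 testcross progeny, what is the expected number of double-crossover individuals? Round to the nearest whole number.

5

Map distances give recombination frequencies of 0.060 and 0.132 for the two intervals.
With interference 0.39 (so coincidence = 0.61), expected double-crossover frequency = 0.060 × 0.132 × 0.61 = 0.00483.
Expected number = 0.00483 × 1007 = 4.87 ≈ 5.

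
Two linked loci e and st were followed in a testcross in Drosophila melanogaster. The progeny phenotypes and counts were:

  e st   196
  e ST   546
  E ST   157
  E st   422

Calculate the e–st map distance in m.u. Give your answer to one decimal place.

26.7 m.u.

The two most frequent classes, E st (422) and e ST (546), are the parental types, so the F1 was E st / e ST.
The recombinant classes are E ST and e st: 157 + 196 = 353.
Recombination frequency = 353/1321 = 0.2672 ≈ 26.7%, i.e. 26.7 m.u.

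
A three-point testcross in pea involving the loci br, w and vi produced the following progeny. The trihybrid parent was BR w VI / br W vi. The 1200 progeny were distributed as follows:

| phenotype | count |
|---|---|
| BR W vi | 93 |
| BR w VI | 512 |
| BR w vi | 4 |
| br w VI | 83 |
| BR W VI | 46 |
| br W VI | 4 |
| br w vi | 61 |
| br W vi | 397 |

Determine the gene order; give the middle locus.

The two rarest classes, BR w vi and br W VI, are the double crossovers. Comparing them with the parentals, only the vi allele has switched, so vi is the middle locus and the order is w – vi – br.

vi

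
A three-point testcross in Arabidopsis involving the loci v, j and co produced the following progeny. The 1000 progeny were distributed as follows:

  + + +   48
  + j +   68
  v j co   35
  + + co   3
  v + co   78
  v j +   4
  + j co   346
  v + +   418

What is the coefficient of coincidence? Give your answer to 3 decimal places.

0.508

The two most frequent reciprocal classes, + j co and v + +, are the parental types, so the F1 was + j co / v + +.
The two rarest classes, + + co and v j +, are the double crossovers. Comparing them with the parentals, only the j allele has switched, so j is the middle locus and the order is v – j – co.
v–j: (83 + 7)/1000 = 0.0900; j–co: (146 + 7)/1000 = 0.1530.
Expected DCO frequency = 0.0900 × 0.1530 ≈ 0.01377; observed = 7/1000 ≈ 0.00700.
Coefficient of coincidence = 0.00700/0.01377 ≈ 0.508.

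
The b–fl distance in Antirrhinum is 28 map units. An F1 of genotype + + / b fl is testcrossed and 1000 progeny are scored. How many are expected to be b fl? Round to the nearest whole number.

A map distance of 28 map units corresponds to a recombination frequency of 0.280.
The F1 is + + / b fl, so b fl is a parental gamete class with expected frequency (1 − r)/2 = 0.720/2 = 0.3600.
Expected number = 0.3600 × 1000 = 360.00 ≈ 360.

360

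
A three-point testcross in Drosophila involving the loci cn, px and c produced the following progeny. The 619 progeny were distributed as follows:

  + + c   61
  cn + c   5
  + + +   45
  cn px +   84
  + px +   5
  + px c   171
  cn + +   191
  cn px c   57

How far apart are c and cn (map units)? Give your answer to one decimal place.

The two most frequent reciprocal classes, cn + + and + px c, are the parental types, so the F1 was cn + + / + px c.
The two rarest classes, cn + c and + px +, are the double crossovers. Comparing them with the parentals, only the c allele has switched, so c is the middle locus and the order is cn – c – px.
Crossovers in the cn–c interval produce the single-crossover classes + + + and cn px c (45 + 57 = 102) plus the double crossovers (10).
RF(cn–c) = (102 + 10) / 619 = 112/619 = 0.1809 → 18.1 map units.

18.1 map units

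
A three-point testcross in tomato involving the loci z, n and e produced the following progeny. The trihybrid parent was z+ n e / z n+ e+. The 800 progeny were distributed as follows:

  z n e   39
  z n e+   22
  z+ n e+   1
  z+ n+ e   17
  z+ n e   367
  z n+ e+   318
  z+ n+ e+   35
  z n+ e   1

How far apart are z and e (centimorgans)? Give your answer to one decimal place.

9.5 centimorgans

The two rarest classes, z+ n e+ and z n+ e, are the double crossovers. Comparing them with the parentals, only the e allele has switched, so e is the middle locus and the order is n – e – z.
Crossovers in the e–z interval produce the single-crossover classes z n e and z+ n+ e+ (39 + 35 = 74) plus the double crossovers (2).
RF(e–z) = (74 + 2) / 800 = 76/800 = 0.0950 → 9.5 centimorgans.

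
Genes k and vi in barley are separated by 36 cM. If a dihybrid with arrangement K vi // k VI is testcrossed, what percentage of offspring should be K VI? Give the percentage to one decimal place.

18.0%

A map distance of 36 cM corresponds to a recombination frequency of 0.360.
The F1 is K vi / k VI, so K VI is a recombinant gamete class with expected frequency r/2 = 0.360/2 = 0.1800.
That is 0.1800 = 18.0% of the progeny.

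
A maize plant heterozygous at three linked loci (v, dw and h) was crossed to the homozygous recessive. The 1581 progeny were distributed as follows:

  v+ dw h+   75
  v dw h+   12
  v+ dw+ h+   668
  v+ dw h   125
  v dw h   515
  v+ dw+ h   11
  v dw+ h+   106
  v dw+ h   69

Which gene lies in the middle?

The two most frequent reciprocal classes, v dw h and v+ dw+ h+, are the parental types, so the F1 was v dw h / v+ dw+ h+.
The two rarest classes, v dw h+ and v+ dw+ h, are the double crossovers. Comparing them with the parentals, only the h allele has switched, so h is the middle locus and the order is v – h – dw.

h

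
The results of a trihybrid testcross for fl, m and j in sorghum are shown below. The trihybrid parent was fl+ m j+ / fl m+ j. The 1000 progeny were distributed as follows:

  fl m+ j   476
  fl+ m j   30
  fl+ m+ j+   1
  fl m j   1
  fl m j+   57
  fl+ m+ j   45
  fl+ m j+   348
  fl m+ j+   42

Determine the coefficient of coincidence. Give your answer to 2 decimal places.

The two rarest classes, fl+ m+ j+ and fl m j, are the double crossovers. Comparing them with the parentals, only the m allele has switched, so m is the middle locus and the order is j – m – fl.
j–m: (72 + 2)/1000 = 0.0740; m–fl: (102 + 2)/1000 = 0.1040.
Expected DCO frequency = 0.0740 × 0.1040 ≈ 0.00770; observed = 2/1000 ≈ 0.00200.
Coefficient of coincidence = 0.00200/0.00770 ≈ 0.26.

0.26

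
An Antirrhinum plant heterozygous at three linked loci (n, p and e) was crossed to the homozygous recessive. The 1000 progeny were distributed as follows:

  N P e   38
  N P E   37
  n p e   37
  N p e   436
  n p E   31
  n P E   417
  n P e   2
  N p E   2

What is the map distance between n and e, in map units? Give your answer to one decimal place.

7.8 map units

The two most frequent reciprocal classes, N p e and n P E, are the parental types, so the F1 was N p e / n P E.
The two rarest classes, N p E and n P e, are the double crossovers. Comparing them with the parentals, only the e allele has switched, so e is the middle locus and the order is n – e – p.
Crossovers in the n–e interval produce the single-crossover classes n p e and N P E (37 + 37 = 74) plus the double crossovers (4).
RF(n–e) = (74 + 4) / 1000 = 78/1000 = 0.0780 → 7.8 map units.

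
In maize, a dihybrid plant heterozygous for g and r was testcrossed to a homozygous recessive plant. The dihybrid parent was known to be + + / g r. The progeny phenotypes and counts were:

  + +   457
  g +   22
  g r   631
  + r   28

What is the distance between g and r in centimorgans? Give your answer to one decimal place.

The recombinant classes are + r and g +: 28 + 22 = 50.
Recombination frequency = 50/1138 = 0.0439 ≈ 4.4%, i.e. 4.4 centimorgans.

4.4 centimorgans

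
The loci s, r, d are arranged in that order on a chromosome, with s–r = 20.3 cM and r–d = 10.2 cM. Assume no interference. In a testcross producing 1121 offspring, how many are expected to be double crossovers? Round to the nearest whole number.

23

Map distances give recombination frequencies of 0.203 and 0.102 for the two intervals.
With no interference, expected double-crossover frequency = 0.203 × 0.102 = 0.02071.
Expected number = 0.02071 × 1121 = 23.21 ≈ 23.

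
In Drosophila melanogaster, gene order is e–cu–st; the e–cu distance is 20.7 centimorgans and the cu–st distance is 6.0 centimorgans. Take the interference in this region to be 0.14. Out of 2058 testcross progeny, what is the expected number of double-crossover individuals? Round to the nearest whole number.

Map distances give recombination frequencies of 0.207 and 0.060 for the two intervals.
With interference 0.14 (so coincidence = 0.86), expected double-crossover frequency = 0.207 × 0.060 × 0.86 = 0.01068.
Expected number = 0.01068 × 2058 = 21.98 ≈ 22.

22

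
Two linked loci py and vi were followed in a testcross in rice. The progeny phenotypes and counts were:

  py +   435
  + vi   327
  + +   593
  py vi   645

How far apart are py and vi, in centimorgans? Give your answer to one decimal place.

The two most frequent classes, + + (593) and py vi (645), are the parental types, so the F1 was + + / py vi.
The recombinant classes are + vi and py +: 327 + 435 = 762.
Recombination frequency = 762/2000 = 0.3810 ≈ 38.1%, i.e. 38.1 centimorgans.

38.1 centimorgans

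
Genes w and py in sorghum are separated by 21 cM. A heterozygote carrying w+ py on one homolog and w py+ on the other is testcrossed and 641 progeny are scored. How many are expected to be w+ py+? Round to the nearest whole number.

A map distance of 21 cM corresponds to a recombination frequency of 0.210.
The F1 is w+ py / w py+, so w+ py+ is a recombinant gamete class with expected frequency r/2 = 0.210/2 = 0.1050.
Expected number = 0.1050 × 641 = 67.30 ≈ 67.

67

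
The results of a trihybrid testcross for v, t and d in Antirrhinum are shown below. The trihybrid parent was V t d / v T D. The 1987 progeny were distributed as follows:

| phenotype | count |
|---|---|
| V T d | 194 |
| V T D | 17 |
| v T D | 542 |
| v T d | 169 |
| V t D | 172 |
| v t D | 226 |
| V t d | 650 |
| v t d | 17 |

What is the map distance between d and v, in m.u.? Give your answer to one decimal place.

18.9 m.u.

The two rarest classes, v t d and V T D, are the double crossovers. Comparing them with the parentals, only the v allele has switched, so v is the middle locus and the order is t – v – d.
Crossovers in the v–d interval produce the single-crossover classes V t D and v T d (172 + 169 = 341) plus the double crossovers (34).
RF(v–d) = (341 + 34) / 1987 = 375/1987 = 0.1887 → 18.9 m.u.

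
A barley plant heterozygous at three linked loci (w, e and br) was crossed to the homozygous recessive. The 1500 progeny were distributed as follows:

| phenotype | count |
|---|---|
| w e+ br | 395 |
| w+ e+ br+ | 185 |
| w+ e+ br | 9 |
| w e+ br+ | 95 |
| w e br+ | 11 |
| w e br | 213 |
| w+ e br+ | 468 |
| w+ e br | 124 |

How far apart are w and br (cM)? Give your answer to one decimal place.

The two most frequent reciprocal classes, w e+ br and w+ e br+, are the parental types, so the F1 was w e+ br / w+ e br+.
The two rarest classes, w+ e+ br and w e br+, are the double crossovers. Comparing them with the parentals, only the w allele has switched, so w is the middle locus and the order is e – w – br.
Crossovers in the w–br interval produce the single-crossover classes w e+ br+ and w+ e br (95 + 124 = 219) plus the double crossovers (20).
RF(w–br) = (219 + 20) / 1500 = 239/1500 = 0.1593 → 15.9 cM.

15.9 cM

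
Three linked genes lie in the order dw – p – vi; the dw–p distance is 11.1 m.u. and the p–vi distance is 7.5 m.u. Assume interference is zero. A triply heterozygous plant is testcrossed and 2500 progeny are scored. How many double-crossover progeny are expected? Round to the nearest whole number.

Map distances give recombination frequencies of 0.111 and 0.075 for the two intervals.
With no interference, expected double-crossover frequency = 0.111 × 0.075 = 0.00832.
Expected number = 0.00832 × 2500 = 20.81 ≈ 21.

21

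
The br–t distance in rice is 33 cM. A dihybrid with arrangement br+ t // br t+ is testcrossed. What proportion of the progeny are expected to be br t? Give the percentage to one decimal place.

A map distance of 33 cM corresponds to a recombination frequency of 0.330.
The F1 is br+ t / br t+, so br t is a recombinant gamete class with expected frequency r/2 = 0.330/2 = 0.1650.
That is 0.1650 = 16.5% of the progeny.

16.5%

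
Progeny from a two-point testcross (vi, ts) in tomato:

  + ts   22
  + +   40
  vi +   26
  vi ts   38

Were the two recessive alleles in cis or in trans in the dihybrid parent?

cis

The two most frequent classes are + + (40) and vi ts (38); these are the parental (non-recombinant) types.
So the F1 carried + + on one chromosome and vi ts on the other — the recessive alleles are on the same chromosome (cis / coupling).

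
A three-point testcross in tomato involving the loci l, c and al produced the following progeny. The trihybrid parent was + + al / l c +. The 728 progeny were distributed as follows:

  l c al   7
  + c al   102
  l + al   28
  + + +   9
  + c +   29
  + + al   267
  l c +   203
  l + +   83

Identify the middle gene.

al

The two rarest classes, + + + and l c al, are the double crossovers. Comparing them with the parentals, only the al allele has switched, so al is the middle locus and the order is l – al – c.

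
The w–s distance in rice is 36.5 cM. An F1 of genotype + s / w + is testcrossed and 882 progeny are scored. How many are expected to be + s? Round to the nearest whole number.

280

A map distance of 36.5 cM corresponds to a recombination frequency of 0.365.
The F1 is + s / w +, so + s is a parental gamete class with expected frequency (1 − r)/2 = 0.635/2 = 0.3175.
Expected number = 0.3175 × 882 = 280.04 ≈ 280.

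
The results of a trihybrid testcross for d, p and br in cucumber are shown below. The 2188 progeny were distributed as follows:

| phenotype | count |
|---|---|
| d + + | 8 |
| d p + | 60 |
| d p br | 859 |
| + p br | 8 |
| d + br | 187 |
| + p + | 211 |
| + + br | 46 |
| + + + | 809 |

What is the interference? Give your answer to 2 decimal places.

0.31

The two most frequent reciprocal classes, + + + and d p br, are the parental types, so the F1 was + + + / d p br.
The two rarest classes, d + + and + p br, are the double crossovers. Comparing them with the parentals, only the d allele has switched, so d is the middle locus and the order is p – d – br.
p–d: (398 + 16)/2188 = 0.1892; d–br: (106 + 16)/2188 = 0.0558.
Expected DCO frequency = 0.1892 × 0.0558 ≈ 0.01056; observed = 16/2188 ≈ 0.00731.
Coefficient of coincidence = 0.00731/0.01056 ≈ 0.69; interference = 1 − 0.69 = 0.31.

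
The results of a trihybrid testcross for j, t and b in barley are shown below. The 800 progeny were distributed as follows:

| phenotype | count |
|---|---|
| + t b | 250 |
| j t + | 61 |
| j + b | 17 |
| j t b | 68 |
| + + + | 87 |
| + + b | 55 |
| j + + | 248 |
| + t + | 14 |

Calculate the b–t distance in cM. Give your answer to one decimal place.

The two most frequent reciprocal classes, j + + and + t b, are the parental types, so the F1 was j + + / + t b.
The two rarest classes, j + b and + t +, are the double crossovers. Comparing them with the parentals, only the b allele has switched, so b is the middle locus and the order is t – b – j.
Crossovers in the t–b interval produce the single-crossover classes j t + and + + b (61 + 55 = 116) plus the double crossovers (31).
RF(t–b) = (116 + 31) / 800 = 147/800 = 0.1837 → 18.4 cM.

18.4 cM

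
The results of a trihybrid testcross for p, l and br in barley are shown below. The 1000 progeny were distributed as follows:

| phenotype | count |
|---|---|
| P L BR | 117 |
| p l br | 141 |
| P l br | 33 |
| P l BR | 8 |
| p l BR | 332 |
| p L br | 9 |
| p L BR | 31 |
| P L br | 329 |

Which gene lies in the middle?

The two most frequent reciprocal classes, P L br and p l BR, are the parental types, so the F1 was P L br / p l BR.
The two rarest classes, p L br and P l BR, are the double crossovers. Comparing them with the parentals, only the p allele has switched, so p is the middle locus and the order is br – p – l.

p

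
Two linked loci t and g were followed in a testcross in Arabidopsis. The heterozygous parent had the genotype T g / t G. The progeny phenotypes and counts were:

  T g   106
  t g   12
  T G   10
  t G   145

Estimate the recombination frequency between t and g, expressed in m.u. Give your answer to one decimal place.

8.1 m.u.

The recombinant classes are T G and t g: 10 + 12 = 22.
Recombination frequency = 22/273 = 0.0806 ≈ 8.1%, i.e. 8.1 m.u.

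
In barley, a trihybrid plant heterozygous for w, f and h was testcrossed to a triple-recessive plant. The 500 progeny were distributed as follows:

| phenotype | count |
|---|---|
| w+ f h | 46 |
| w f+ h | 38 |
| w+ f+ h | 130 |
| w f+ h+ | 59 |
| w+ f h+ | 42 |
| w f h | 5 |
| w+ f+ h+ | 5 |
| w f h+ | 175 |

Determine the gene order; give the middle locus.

The two most frequent reciprocal classes, w f h+ and w+ f+ h, are the parental types, so the F1 was w f h+ / w+ f+ h.
The two rarest classes, w f h and w+ f+ h+, are the double crossovers. Comparing them with the parentals, only the h allele has switched, so h is the middle locus and the order is f – h – w.

h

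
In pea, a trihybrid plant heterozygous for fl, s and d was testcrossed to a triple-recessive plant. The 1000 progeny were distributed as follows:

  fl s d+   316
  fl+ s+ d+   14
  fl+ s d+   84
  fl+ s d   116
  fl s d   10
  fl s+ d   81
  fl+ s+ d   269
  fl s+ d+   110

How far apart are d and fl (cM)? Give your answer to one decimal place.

18.9 cM

The two most frequent reciprocal classes, fl s d+ and fl+ s+ d, are the parental types, so the F1 was fl s d+ / fl+ s+ d.
The two rarest classes, fl s d and fl+ s+ d+, are the double crossovers. Comparing them with the parentals, only the d allele has switched, so d is the middle locus and the order is fl – d – s.
Crossovers in the fl–d interval produce the single-crossover classes fl+ s d+ and fl s+ d (84 + 81 = 165) plus the double crossovers (24).
RF(fl–d) = (165 + 24) / 1000 = 189/1000 = 0.1890 → 18.9 cM.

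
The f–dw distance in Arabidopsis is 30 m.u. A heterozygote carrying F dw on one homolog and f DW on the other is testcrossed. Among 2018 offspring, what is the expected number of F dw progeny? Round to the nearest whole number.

706

A map distance of 30 m.u. corresponds to a recombination frequency of 0.300.
The F1 is F dw / f DW, so F dw is a parental gamete class with expected frequency (1 − r)/2 = 0.700/2 = 0.3500.
Expected number = 0.3500 × 2018 = 706.30 ≈ 706.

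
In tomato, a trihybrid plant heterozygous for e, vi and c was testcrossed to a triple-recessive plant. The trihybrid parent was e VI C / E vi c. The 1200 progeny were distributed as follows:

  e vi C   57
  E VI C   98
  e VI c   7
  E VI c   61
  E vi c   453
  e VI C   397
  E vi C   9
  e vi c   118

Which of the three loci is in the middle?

The two rarest classes, e VI c and E vi C, are the double crossovers. Comparing them with the parentals, only the c allele has switched, so c is the middle locus and the order is e – c – vi.

c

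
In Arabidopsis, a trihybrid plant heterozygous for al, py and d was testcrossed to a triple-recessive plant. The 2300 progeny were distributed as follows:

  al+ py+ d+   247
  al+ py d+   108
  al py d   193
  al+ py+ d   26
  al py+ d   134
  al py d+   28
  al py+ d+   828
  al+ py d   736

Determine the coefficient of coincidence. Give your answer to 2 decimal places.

The two most frequent reciprocal classes, al+ py d and al py+ d+, are the parental types, so the F1 was al+ py d / al py+ d+.
The two rarest classes, al+ py+ d and al py d+, are the double crossovers. Comparing them with the parentals, only the py allele has switched, so py is the middle locus and the order is al – py – d.
al–py: (440 + 54)/2300 = 0.2148; py–d: (242 + 54)/2300 = 0.1287.
Expected DCO frequency = 0.2148 × 0.1287 ≈ 0.02764; observed = 54/2300 ≈ 0.02348.
Coefficient of coincidence = 0.02348/0.02764 ≈ 0.85.

0.85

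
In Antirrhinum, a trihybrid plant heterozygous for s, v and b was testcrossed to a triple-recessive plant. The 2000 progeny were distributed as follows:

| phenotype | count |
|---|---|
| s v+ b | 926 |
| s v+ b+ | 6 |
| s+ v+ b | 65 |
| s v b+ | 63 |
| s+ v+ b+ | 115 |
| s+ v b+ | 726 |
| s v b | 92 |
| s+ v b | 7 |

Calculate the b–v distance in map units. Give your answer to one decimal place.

The two most frequent reciprocal classes, s+ v b+ and s v+ b, are the parental types, so the F1 was s+ v b+ / s v+ b.
The two rarest classes, s+ v b and s v+ b+, are the double crossovers. Comparing them with the parentals, only the b allele has switched, so b is the middle locus and the order is s – b – v.
Crossovers in the b–v interval produce the single-crossover classes s+ v+ b+ and s v b (115 + 92 = 207) plus the double crossovers (13).
RF(b–v) = (207 + 13) / 2000 = 220/2000 = 0.1100 → 11.0 map units.

11.0 map units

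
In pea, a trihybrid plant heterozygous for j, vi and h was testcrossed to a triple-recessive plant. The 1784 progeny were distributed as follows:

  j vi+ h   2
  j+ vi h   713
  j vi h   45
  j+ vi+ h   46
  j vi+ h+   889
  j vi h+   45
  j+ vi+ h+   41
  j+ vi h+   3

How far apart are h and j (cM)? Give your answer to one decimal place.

The two most frequent reciprocal classes, j+ vi h and j vi+ h+, are the parental types, so the F1 was j+ vi h / j vi+ h+.
The two rarest classes, j+ vi h+ and j vi+ h, are the double crossovers. Comparing them with the parentals, only the h allele has switched, so h is the middle locus and the order is j – h – vi.
Crossovers in the j–h interval produce the single-crossover classes j vi h and j+ vi+ h+ (45 + 41 = 86) plus the double crossovers (5).
RF(j–h) = (86 + 5) / 1784 = 91/1784 = 0.0510 → 5.1 cM.

5.1 cM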